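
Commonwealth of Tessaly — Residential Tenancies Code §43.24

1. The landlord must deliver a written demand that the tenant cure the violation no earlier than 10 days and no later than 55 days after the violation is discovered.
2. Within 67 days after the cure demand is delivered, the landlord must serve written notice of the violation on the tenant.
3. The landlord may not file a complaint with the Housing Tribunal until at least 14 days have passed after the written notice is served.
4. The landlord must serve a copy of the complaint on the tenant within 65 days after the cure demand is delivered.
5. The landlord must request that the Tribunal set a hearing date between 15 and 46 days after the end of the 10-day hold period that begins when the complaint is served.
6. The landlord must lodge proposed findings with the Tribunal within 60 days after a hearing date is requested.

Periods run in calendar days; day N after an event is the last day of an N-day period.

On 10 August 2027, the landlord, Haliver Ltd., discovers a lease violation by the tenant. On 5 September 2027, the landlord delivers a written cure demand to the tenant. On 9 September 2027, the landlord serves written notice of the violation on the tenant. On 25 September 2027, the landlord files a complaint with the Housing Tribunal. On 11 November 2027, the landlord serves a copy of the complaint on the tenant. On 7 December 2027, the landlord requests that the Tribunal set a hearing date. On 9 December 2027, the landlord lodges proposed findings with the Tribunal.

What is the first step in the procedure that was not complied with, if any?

(1) the permitted window runs from 10 August 2027 + 10 = 20 August 2027 to 10 August 2027 + 55 = 4 October 2027; 5 September 2027 falls inside that range.
(2) due by 5 September 2027 + 67 days = 11 November 2027; done 9 September 2027 — timely.
(3) permitted from 9 September 2027 + 14 days = 23 September 2027 onward; done 25 September 2027 — permitted.
(4) due by 5 September 2027 + 65 days = 9 November 2027; not done until 11 November 2027, 2 days after the deadline.

Step 4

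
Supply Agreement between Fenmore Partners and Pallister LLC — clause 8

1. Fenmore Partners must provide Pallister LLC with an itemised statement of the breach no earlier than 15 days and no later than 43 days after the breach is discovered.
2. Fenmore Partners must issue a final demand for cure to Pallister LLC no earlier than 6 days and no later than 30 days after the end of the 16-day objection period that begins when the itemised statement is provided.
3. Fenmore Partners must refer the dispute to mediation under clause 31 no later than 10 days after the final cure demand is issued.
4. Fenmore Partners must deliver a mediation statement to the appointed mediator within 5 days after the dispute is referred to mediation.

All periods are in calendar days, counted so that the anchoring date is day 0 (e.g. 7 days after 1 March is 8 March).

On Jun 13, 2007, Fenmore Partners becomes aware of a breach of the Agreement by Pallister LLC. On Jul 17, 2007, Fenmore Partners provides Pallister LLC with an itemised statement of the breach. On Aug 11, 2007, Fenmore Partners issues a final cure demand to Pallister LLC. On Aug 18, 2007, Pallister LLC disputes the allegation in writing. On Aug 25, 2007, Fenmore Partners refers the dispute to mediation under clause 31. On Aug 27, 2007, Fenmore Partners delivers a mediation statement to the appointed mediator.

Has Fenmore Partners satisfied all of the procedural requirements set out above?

No

(1) the permitted window runs from Jun 13, 2007 + 15 = Jun 28, 2007 to Jun 13, 2007 + 43 = Jul 26, 2007; Jul 17, 2007 falls inside that range.
(2) the permitted window runs from Aug 2, 2007 + 6 = Aug 8, 2007 to Aug 2, 2007 + 30 = Sep 1, 2007; Aug 11, 2007 falls inside that range.
(3) due by Aug 11, 2007 + 10 days = Aug 21, 2007; done Aug 25, 2007 — 4 days late.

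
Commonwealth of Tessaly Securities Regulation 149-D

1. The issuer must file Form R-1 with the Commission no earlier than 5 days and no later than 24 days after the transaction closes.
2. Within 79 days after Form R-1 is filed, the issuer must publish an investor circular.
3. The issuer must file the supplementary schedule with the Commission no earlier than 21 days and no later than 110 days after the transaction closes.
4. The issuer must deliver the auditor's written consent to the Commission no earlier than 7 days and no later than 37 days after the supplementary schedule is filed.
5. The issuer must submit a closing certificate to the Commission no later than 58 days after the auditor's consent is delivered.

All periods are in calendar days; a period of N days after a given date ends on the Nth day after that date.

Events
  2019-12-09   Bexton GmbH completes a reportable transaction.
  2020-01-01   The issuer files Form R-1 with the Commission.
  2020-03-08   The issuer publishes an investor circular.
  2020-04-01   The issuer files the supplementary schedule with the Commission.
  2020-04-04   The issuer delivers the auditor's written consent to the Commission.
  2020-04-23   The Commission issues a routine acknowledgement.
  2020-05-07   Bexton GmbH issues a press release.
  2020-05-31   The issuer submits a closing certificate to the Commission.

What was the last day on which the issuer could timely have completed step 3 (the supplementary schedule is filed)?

Step 3 runs from 2019-12-09, when the transaction closes. The window is 21–110 days after 2019-12-09; it closes on 2020-03-28.

2020-03-28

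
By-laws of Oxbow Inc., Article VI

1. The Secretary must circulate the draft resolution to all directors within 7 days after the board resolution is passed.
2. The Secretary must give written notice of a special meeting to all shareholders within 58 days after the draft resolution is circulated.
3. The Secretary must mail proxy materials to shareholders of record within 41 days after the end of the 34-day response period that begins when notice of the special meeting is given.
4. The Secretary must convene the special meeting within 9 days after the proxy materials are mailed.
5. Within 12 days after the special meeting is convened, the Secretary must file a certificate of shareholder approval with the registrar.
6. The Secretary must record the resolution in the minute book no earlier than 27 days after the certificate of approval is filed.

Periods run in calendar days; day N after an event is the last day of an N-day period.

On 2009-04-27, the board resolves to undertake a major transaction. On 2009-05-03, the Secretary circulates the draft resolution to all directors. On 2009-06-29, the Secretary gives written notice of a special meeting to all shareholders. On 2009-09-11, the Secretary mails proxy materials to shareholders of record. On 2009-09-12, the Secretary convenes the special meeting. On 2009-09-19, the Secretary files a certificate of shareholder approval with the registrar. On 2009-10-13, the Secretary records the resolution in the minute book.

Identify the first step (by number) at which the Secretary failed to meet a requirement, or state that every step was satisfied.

(1) due by 2009-04-27 + 7 days = 2009-05-04; completed 2009-05-03, before the deadline.
(2) due by 2009-05-03 + 58 days = 2009-06-30; completed 2009-06-29, before the deadline.
(3) due by 2009-08-02 + 41 days = 2009-09-12; 2009-09-11 is within that limit.
(4) due by 2009-09-11 + 9 days = 2009-09-20; completed 2009-09-12, before the deadline.
(5) due by 2009-09-12 + 12 days = 2009-09-24; completed 2009-09-19, before the deadline.
(6) permitted from 2009-09-19 + 27 days = 2009-10-16 onward; acted on 2009-10-13, 3 days prematurely.
That is the first point of non-compliance.

Step 6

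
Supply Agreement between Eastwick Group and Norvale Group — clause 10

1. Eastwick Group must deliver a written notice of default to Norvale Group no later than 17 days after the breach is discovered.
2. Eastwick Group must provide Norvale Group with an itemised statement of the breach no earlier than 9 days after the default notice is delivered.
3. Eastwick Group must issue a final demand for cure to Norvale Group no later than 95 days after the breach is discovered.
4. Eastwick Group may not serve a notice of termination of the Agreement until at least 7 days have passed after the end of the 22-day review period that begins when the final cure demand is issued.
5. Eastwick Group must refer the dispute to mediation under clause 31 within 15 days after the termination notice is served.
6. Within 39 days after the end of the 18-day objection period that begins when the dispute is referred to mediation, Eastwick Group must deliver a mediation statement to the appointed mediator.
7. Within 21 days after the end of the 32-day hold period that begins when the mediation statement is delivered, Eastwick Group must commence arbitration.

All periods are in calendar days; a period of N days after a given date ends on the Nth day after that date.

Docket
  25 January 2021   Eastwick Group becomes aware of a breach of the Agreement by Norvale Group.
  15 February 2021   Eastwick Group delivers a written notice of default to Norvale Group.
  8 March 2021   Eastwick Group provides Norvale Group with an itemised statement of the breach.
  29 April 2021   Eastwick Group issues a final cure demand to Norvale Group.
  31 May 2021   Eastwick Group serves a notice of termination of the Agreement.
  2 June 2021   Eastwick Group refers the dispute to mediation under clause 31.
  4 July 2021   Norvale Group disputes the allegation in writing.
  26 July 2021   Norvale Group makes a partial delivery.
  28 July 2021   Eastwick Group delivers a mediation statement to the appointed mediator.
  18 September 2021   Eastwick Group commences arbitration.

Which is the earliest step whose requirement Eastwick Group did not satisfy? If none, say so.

Step 1

(1) due by 25 January 2021 + 17 days = 11 February 2021; not done until 15 February 2021, 4 days after the deadline.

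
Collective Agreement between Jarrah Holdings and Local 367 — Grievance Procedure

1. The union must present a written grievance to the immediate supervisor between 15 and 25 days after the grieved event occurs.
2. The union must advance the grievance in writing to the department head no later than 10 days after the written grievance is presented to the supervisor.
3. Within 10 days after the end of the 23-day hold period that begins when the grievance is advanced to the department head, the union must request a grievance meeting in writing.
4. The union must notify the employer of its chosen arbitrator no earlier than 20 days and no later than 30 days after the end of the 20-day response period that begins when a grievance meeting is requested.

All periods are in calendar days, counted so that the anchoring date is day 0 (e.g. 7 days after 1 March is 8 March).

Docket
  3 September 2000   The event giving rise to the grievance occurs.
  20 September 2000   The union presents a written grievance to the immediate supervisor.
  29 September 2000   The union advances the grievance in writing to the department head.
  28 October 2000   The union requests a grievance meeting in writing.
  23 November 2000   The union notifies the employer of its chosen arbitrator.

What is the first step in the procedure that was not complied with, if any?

Step 4

Step 1 — 15 and 25 days from 3 September 2000 (when the grieved event occurs) are 18 September 2000 and 28 September 2000 respectively; done 20 September 2000, which is between those dates.
Step 2 — counting 10 days from 20 September 2000 (when the written grievance is presented to the supervisor) gives a deadline of 30 September 2000; completed 29 September 2000, before the deadline.
Step 3 — counting 10 days from 22 October 2000 (end of the 23-day hold period, which began when the grievance is advanced to the department head on 29 September 2000) gives a deadline of 1 November 2000; done 28 October 2000 — timely.
Step 4 — 20 and 30 days from 17 November 2000 (end of the 20-day response period, which began when a grievance meeting is requested on 28 October 2000) are 7 December 2000 and 17 December 2000 respectively; done 23 November 2000 — 14 days before the window opened.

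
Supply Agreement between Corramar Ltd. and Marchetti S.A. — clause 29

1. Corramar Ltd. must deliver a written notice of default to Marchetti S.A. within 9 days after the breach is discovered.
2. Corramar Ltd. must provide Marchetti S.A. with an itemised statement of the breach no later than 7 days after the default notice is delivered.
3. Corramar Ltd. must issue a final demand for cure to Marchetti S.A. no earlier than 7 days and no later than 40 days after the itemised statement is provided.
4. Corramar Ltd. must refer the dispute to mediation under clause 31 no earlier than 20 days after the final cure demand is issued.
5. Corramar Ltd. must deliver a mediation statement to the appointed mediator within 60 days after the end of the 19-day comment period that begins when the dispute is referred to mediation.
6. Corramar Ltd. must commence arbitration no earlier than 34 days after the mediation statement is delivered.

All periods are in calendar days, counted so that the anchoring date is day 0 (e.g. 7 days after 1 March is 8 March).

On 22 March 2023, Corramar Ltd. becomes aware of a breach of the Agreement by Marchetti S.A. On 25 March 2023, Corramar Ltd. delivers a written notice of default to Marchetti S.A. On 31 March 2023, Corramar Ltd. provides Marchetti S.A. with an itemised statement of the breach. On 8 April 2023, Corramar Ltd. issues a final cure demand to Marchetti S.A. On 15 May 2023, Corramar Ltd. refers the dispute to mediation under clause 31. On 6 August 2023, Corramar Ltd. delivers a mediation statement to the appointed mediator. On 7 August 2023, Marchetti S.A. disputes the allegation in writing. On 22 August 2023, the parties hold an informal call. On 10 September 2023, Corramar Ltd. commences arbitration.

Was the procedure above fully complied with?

No

(1) due by 22 March 2023 + 9 days = 31 March 2023; 25 March 2023 is within that limit.
(2) due by 25 March 2023 + 7 days = 1 April 2023; completed 31 March 2023, before the deadline.
(3) the permitted window runs from 31 March 2023 + 7 = 7 April 2023 to 31 March 2023 + 40 = 10 May 2023; done 8 April 2023 — within the window.
(4) permitted from 8 April 2023 + 20 days = 28 April 2023 onward; 15 May 2023 is on or after that date.
(5) due by 3 June 2023 + 60 days = 2 August 2023; not done until 6 August 2023, 4 days after the deadline.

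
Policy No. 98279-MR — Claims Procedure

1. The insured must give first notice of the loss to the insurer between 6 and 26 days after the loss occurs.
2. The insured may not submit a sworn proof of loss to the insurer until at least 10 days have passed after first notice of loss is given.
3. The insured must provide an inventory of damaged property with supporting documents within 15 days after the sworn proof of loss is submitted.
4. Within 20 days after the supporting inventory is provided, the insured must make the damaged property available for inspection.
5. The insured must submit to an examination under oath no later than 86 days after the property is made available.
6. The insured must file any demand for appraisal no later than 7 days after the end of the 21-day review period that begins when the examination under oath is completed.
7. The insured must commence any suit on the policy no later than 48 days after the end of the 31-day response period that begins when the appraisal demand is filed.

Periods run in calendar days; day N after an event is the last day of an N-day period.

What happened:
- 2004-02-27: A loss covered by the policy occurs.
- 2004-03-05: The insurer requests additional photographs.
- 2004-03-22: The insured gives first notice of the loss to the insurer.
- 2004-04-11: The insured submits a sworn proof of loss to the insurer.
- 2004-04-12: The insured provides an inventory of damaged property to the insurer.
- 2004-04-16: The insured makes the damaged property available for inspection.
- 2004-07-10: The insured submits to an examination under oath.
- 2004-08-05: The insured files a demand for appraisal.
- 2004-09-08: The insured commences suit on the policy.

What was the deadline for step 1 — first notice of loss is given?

Step 1 runs from 2004-02-27, when the loss occurs. The window is 6–26 days after 2004-02-27; it closes on 2004-03-24.

2004-03-24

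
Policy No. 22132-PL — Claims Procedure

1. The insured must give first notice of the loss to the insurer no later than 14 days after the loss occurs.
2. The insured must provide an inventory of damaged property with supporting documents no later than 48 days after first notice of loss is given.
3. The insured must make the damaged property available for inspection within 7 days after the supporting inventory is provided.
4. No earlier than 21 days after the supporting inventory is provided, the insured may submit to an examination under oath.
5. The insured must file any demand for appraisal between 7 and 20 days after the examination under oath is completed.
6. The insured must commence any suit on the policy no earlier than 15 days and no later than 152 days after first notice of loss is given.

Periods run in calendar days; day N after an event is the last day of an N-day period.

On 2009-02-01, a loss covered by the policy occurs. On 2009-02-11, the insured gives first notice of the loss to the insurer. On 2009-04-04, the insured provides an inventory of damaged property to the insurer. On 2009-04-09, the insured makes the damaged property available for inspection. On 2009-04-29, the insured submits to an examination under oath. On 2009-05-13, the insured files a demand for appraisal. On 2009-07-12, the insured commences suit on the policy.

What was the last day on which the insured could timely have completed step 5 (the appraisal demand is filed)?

Step 5 runs from 2009-04-29, when the examination under oath is completed. The window is 7–20 days after 2009-04-29; it closes on 2009-05-19.

2009-05-19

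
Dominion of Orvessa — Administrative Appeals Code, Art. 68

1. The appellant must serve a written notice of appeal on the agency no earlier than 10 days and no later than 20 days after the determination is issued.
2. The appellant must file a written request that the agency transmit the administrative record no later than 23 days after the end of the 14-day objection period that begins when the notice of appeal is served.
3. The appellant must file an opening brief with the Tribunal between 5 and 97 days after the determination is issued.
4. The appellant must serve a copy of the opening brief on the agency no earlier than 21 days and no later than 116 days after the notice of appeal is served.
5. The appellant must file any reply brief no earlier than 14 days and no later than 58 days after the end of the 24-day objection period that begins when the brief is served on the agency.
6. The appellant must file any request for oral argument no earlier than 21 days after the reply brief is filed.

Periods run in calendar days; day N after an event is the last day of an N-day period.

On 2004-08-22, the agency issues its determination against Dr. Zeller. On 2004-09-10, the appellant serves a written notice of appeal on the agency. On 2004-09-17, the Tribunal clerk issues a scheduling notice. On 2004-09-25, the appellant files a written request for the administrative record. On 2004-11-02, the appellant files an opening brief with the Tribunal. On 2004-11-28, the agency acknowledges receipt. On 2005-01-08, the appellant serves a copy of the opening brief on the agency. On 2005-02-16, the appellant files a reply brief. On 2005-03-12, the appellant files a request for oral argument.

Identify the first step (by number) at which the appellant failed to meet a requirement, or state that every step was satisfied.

Step 4

(1) the permitted window runs from 2004-08-22 + 10 = 2004-09-01 to 2004-08-22 + 20 = 2004-09-11; 2004-09-10 falls inside that range.
(2) due by 2004-09-24 + 23 days = 2004-10-17; 2004-09-25 is within that limit.
(3) the permitted window runs from 2004-08-22 + 5 = 2004-08-27 to 2004-08-22 + 97 = 2004-11-27; done 2004-11-02 — within the window.
(4) the permitted window runs from 2004-09-10 + 21 = 2004-10-01 to 2004-09-10 + 116 = 2005-01-04; 2005-01-08 is 4 days past the end of the window.
That is the first point of non-compliance.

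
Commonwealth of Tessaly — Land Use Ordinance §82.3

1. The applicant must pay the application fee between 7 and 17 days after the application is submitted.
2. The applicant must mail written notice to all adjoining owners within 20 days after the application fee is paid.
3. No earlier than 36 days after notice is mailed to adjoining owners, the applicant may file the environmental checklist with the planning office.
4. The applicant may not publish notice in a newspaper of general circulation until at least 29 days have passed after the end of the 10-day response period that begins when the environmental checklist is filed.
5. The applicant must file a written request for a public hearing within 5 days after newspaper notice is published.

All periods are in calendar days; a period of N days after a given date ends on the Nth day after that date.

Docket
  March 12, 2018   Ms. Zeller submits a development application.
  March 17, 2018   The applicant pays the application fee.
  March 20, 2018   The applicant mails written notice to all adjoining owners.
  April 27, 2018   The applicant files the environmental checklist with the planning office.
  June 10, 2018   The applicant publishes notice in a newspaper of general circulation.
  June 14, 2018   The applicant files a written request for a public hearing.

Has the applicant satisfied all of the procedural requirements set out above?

(1) the permitted window runs from March 12, 2018 + 7 = March 19, 2018 to March 12, 2018 + 17 = March 29, 2018; March 17, 2018 is 2 days too early.

No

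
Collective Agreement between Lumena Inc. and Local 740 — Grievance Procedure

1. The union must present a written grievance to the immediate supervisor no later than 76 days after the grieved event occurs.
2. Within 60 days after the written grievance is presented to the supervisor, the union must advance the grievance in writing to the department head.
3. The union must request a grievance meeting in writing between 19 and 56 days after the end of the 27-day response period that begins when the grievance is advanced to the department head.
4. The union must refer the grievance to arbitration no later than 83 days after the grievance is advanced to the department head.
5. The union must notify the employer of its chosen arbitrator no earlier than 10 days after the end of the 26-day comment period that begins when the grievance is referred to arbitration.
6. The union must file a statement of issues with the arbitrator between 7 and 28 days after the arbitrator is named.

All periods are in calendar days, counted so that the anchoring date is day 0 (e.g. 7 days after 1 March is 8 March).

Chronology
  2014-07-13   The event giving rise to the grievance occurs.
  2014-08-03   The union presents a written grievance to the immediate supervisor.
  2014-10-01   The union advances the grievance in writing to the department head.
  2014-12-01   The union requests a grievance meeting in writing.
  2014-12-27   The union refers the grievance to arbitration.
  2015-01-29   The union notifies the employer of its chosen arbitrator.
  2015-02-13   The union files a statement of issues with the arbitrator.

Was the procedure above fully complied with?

No

Step 1 — counting 76 days from 2014-07-13 (when the grieved event occurs) gives a deadline of 2014-09-27; completed 2014-08-03, before the deadline.
Step 2 — counting 60 days from 2014-08-03 (when the written grievance is presented to the supervisor) gives a deadline of 2014-10-02; done 2014-10-01 — timely.
Step 3 — 19 and 56 days from 2014-10-28 (end of the 27-day response period, which began when the grievance is advanced to the department head on 2014-10-01) are 2014-11-16 and 2014-12-23 respectively; done 2014-12-01 — within the window.
Step 4 — counting 83 days from 2014-10-01 (when the grievance is advanced to the department head) gives a deadline of 2014-12-23; done 2014-12-27 — 4 days late.
That is the first point of non-compliance.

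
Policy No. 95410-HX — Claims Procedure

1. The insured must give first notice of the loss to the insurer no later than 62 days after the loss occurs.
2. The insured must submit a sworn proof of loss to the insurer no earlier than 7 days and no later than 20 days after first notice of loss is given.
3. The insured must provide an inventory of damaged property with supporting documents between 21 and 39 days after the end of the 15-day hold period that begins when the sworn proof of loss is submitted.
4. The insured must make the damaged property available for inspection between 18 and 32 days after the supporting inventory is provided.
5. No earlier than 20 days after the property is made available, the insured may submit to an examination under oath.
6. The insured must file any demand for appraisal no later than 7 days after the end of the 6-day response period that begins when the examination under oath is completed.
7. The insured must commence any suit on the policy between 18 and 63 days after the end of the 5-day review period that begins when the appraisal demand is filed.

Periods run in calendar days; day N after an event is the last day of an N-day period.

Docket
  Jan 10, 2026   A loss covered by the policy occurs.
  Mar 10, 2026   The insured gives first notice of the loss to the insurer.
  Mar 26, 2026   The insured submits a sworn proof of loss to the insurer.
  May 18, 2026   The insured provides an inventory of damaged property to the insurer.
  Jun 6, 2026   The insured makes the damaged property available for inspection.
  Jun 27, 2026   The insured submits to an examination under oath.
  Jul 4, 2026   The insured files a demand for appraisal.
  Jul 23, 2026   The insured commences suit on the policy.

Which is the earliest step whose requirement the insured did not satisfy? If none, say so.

Step 7

(1) due by Jan 10, 2026 + 62 days = Mar 13, 2026; completed Mar 10, 2026, before the deadline.
(2) the permitted window runs from Mar 10, 2026 + 7 = Mar 17, 2026 to Mar 10, 2026 + 20 = Mar 30, 2026; Mar 26, 2026 falls inside that range.
(3) the permitted window runs from Apr 10, 2026 + 21 = May 1, 2026 to Apr 10, 2026 + 39 = May 19, 2026; done May 18, 2026 — within the window.
(4) the permitted window runs from May 18, 2026 + 18 = Jun 5, 2026 to May 18, 2026 + 32 = Jun 19, 2026; done Jun 6, 2026, which is between those dates.
(5) permitted from Jun 6, 2026 + 20 days = Jun 26, 2026 onward; done Jun 27, 2026, after the minimum wait.
(6) due by Jul 3, 2026 + 7 days = Jul 10, 2026; Jul 4, 2026 is within that limit.
(7) the permitted window runs from Jul 9, 2026 + 18 = Jul 27, 2026 to Jul 9, 2026 + 63 = Sep 10, 2026; Jul 23, 2026 is 4 days too early.
The analysis stops there.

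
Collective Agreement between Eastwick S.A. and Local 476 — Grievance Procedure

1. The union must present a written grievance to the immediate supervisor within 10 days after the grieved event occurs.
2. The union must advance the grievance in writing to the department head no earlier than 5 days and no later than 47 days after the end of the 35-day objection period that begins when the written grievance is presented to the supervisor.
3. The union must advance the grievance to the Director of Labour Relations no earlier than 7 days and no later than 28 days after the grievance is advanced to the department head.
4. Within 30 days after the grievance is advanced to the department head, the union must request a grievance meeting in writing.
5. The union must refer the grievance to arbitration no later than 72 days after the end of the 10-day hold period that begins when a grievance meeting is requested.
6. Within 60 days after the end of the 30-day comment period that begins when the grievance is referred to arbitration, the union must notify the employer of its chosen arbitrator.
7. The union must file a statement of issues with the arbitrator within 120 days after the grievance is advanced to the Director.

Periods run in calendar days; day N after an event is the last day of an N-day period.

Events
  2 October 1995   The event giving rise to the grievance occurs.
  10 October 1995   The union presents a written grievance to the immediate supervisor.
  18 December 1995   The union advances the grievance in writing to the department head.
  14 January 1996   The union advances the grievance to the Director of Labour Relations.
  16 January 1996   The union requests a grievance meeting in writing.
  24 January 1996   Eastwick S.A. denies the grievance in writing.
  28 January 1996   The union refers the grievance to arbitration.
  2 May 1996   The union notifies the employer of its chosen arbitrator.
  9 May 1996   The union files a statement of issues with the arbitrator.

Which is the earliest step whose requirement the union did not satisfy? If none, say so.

(1) due by 2 October 1995 + 10 days = 12 October 1995; done 10 October 1995 — timely.
(2) the permitted window runs from 14 November 1995 + 5 = 19 November 1995 to 14 November 1995 + 47 = 31 December 1995; done 18 December 1995 — within the window.
(3) the permitted window runs from 18 December 1995 + 7 = 25 December 1995 to 18 December 1995 + 28 = 15 January 1996; done 14 January 1996 — within the window.
(4) due by 18 December 1995 + 30 days = 17 January 1996; done 16 January 1996 — timely.
(5) due by 26 January 1996 + 72 days = 7 April 1996; done 28 January 1996 — timely.
(6) due by 27 February 1996 + 60 days = 27 April 1996; done 2 May 1996 — 5 days late.

Step 6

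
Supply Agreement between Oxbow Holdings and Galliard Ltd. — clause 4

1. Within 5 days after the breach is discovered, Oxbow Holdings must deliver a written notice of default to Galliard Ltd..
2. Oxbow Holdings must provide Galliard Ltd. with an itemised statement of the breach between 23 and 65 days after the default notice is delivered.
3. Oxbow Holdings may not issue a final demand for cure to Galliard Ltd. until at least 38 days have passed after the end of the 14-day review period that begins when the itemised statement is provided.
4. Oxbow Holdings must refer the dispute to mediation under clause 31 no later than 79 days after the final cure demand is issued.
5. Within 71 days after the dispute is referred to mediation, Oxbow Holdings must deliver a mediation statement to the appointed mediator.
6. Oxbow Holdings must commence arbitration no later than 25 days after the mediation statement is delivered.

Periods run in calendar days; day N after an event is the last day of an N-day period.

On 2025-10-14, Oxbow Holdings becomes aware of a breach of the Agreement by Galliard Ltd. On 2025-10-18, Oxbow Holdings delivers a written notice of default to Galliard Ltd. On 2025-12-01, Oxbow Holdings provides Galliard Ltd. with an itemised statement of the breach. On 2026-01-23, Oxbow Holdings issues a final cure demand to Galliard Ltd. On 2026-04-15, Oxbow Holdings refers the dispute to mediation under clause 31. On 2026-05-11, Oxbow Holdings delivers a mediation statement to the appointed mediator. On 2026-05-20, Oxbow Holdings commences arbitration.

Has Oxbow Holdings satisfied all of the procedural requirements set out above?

(1) due by 2025-10-14 + 5 days = 2025-10-19; done 2025-10-18 — timely.
(2) the permitted window runs from 2025-10-18 + 23 = 2025-11-10 to 2025-10-18 + 65 = 2025-12-22; 2025-12-01 falls inside that range.
(3) permitted from 2025-12-15 + 38 days = 2026-01-22 onward; done 2026-01-23, after the minimum wait.
(4) due by 2026-01-23 + 79 days = 2026-04-12; not done until 2026-04-15, 3 days after the deadline.
The analysis stops there.

No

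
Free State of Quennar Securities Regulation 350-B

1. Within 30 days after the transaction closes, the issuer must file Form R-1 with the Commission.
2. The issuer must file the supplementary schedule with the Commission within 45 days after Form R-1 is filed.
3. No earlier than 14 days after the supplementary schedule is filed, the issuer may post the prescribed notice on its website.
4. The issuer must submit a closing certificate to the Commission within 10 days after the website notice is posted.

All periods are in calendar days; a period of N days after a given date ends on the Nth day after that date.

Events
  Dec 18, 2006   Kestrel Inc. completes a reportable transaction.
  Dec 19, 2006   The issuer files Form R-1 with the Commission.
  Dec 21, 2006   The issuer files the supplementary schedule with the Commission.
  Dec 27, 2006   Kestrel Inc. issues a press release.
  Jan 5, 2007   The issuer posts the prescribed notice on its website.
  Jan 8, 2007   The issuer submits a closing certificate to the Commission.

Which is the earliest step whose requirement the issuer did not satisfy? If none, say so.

(1) due by Dec 18, 2006 + 30 days = Jan 17, 2007; Dec 19, 2006 is within that limit.
(2) due by Dec 19, 2006 + 45 days = Feb 2, 2007; completed Dec 21, 2006, before the deadline.
(3) permitted from Dec 21, 2006 + 14 days = Jan 4, 2007 onward; done Jan 5, 2007, after the minimum wait.
(4) due by Jan 5, 2007 + 10 days = Jan 15, 2007; done Jan 8, 2007 — timely.

None — every step was satisfied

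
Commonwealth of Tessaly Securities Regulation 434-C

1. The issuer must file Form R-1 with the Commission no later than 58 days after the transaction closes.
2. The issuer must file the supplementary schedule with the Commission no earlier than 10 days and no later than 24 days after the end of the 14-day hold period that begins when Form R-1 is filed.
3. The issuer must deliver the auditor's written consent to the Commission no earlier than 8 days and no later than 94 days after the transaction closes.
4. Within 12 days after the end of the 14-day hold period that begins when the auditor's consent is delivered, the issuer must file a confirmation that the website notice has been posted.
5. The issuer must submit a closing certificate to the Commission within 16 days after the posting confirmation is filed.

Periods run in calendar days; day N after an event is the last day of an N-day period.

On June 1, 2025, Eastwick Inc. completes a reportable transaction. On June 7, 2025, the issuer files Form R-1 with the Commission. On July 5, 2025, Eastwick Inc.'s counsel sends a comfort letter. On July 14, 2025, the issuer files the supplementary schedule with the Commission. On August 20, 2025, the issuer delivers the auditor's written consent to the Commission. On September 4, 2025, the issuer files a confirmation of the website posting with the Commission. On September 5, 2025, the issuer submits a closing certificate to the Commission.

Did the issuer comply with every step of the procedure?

(1) due by June 1, 2025 + 58 days = July 29, 2025; completed June 7, 2025, before the deadline.
(2) the permitted window runs from June 21, 2025 + 10 = July 1, 2025 to June 21, 2025 + 24 = July 15, 2025; July 14, 2025 falls inside that range.
(3) the permitted window runs from June 1, 2025 + 8 = June 9, 2025 to June 1, 2025 + 94 = September 3, 2025; August 20, 2025 falls inside that range.
(4) due by September 3, 2025 + 12 days = September 15, 2025; completed September 4, 2025, before the deadline.
(5) due by September 4, 2025 + 16 days = September 20, 2025; September 5, 2025 is within that limit.

Yes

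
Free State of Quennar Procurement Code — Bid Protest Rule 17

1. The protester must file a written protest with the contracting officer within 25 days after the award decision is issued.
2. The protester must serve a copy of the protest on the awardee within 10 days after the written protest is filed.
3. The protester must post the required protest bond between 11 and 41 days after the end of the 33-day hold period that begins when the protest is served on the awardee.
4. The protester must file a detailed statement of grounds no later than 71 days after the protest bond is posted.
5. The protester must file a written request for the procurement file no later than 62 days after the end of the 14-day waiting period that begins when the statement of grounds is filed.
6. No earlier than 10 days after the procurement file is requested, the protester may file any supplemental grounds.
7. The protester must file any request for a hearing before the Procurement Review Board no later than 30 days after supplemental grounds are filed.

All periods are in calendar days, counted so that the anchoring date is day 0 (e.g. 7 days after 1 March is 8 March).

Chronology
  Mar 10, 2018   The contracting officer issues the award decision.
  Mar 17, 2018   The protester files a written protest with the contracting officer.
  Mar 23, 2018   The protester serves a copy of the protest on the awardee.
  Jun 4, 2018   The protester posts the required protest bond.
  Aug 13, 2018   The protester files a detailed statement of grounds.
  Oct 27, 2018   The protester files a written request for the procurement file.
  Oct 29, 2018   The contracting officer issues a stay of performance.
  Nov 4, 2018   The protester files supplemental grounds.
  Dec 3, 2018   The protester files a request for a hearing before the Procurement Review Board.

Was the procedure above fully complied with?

No

(1) due by Mar 10, 2018 + 25 days = Apr 4, 2018; done Mar 17, 2018 — timely.
(2) due by Mar 17, 2018 + 10 days = Mar 27, 2018; Mar 23, 2018 is within that limit.
(3) the permitted window runs from Apr 25, 2018 + 11 = May 6, 2018 to Apr 25, 2018 + 41 = Jun 5, 2018; Jun 4, 2018 falls inside that range.
(4) due by Jun 4, 2018 + 71 days = Aug 14, 2018; completed Aug 13, 2018, before the deadline.
(5) due by Aug 27, 2018 + 62 days = Oct 28, 2018; done Oct 27, 2018 — timely.
(6) permitted from Oct 27, 2018 + 10 days = Nov 6, 2018 onward; Nov 4, 2018 is 2 days before the earliest permitted date.
The procedure was therefore not followed at step 6.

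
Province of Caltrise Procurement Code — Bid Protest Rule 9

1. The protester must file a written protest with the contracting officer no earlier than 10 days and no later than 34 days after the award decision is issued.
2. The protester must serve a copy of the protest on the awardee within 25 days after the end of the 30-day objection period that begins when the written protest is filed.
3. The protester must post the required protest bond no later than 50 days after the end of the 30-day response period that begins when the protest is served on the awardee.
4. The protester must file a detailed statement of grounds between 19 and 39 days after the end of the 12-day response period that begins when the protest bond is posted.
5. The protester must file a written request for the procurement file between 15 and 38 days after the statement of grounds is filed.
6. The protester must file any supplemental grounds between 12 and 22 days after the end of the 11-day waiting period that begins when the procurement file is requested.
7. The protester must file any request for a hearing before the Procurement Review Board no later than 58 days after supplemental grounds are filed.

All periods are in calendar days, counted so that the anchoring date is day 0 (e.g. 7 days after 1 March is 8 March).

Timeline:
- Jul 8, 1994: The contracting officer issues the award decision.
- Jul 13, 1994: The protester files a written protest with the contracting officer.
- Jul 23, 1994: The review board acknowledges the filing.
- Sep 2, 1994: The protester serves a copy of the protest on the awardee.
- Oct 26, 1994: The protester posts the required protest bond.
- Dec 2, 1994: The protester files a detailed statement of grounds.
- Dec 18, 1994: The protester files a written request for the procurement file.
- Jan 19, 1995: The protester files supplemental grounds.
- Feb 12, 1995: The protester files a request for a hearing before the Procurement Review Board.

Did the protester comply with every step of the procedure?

(1) the permitted window runs from Jul 8, 1994 + 10 = Jul 18, 1994 to Jul 8, 1994 + 34 = Aug 11, 1994; done Jul 13, 1994 — 5 days before the window opened.
Later steps need not be reached.

No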